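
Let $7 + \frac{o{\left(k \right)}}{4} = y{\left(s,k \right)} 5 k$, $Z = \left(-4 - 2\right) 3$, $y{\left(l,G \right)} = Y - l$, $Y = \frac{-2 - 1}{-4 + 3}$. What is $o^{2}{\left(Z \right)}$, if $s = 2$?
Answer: $150544$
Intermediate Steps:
$Y = 3$ ($Y = - \frac{3}{-1} = \left(-3\right) \left(-1\right) = 3$)
$y{\left(l,G \right)} = 3 - l$
$Z = -18$ ($Z = \left(-6\right) 3 = -18$)
$o{\left(k \right)} = -28 + 20 k$ ($o{\left(k \right)} = -28 + 4 \left(3 - 2\right) 5 k = -28 + 4 \cdot 1 \cdot 5 k = -28 + 4 \cdot 5 k = -28 + 20 k$)
$o^{2}{\left(Z \right)} = \left(-28 + 20 \left(-18\right)\right)^{2} = \left(-28 - 360\right)^{2} = \left(-388\right)^{2} = 150544$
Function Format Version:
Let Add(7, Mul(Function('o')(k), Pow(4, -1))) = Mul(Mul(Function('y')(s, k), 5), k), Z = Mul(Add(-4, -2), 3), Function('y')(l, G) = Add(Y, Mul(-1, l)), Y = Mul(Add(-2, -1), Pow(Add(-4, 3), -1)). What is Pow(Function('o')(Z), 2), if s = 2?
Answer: 150544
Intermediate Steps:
Y = 3 (Y = Mul(-3, Pow(-1, -1)) = Mul(-3, -1) = 3)
Function('y')(l, G) = Add(3, Mul(-1, l))
Z = -18 (Z = Mul(-6, 3) = -18)
Function('o')(k) = Add(-28, Mul(20, k)) (Function('o')(k) = Add(-28, Mul(4, Mul(Mul(Add(3, Mul(-1, 2)), 5), k))) = Add(-28, Mul(4, Mul(Mul(Add(3, -2), 5), k))) = Add(-28, Mul(4, Mul(Mul(1, 5), k))) = Add(-28, Mul(4, Mul(5, k))) = Add(-28, Mul(20, k)))
Pow(Function('o')(Z), 2) = Pow(Add(-28, Mul(20, -18)), 2) = Pow(Add(-28, -360), 2) = Pow(-388, 2) = 150544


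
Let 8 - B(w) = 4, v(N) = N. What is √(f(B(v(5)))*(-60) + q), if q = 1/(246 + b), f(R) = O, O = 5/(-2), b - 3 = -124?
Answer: √93755/25 ≈ 12.248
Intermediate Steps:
b = -121 (b = 3 - 124 = -121)
B(w) = 4 (B(w) = 8 - 1*4 = 8 - 4 = 4)
O = -5/2 (O = 5*(-½) = -5/2 ≈ -2.5000)
f(R) = -5/2
q = 1/125 (q = 1/(246 - 121) = 1/125 ≈ 0.0080000)
√(f(B(v(5)))*(-60) + q) = √(-5/2*(-60) + 1/125) = √(150 + 1/125) = √(18751/125) = √93755/25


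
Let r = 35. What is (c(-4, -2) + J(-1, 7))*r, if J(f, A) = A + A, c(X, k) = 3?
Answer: 595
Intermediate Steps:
J(f, A) = 2*A
(c(-4, -2) + J(-1, 7))*r = (3 + 2*7)*35 = (3 + 14)*35 = 17*35 = 595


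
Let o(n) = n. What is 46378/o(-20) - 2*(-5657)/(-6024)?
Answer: -34950919/15060 ≈ -2320.8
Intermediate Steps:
46378/o(-20) - 2*(-5657)/(-6024) = 46378/(-20) - 2*(-5657)/(-6024) = 46378*(-1/20) + 11314*(-1/6024) = -23189/10 - 5657/3012 = -34950919/15060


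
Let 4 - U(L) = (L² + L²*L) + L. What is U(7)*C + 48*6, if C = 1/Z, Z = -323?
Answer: 93419/323 ≈ 289.22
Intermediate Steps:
C = -1/323 (C = 1/(-323) = -1/323 ≈ -0.0030960)
U(L) = 4 - L - L² - L³ (U(L) = 4 - ((L² + L²*L) + L) = 4 - ((L² + L³) + L) = 4 - (L + L² + L³) = 4 + (-L - L² - L³) = 4 - L - L² - L³)
U(7)*C + 48*6 = (4 - 1*7 - 1*7² - 1*7³)*(-1/323) + 48*6 = (4 - 7 - 1*49 - 1*343)*(-1/323) + 288 = (4 - 7 - 49 - 343)*(-1/323) + 288 = -395*(-1/323) + 288 = 395/323 + 288 = 93419/323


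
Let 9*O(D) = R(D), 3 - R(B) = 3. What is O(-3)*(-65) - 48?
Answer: -48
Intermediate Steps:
R(B) = 0 (R(B) = 3 - 1*3 = 3 - 3 = 0)
O(D) = 0 (O(D) = (1/9)*0 = 0)
O(-3)*(-65) - 48 = 0*(-65) - 48 = 0 - 48 = -48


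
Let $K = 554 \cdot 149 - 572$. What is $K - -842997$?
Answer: $924971$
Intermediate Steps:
$K = 81974$ ($K = 82546 - 572 = 81974$)
$K - -842997 = 81974 - -842997 = 81974 + 842997 = 924971$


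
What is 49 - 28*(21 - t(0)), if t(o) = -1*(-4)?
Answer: -427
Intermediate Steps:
t(o) = 4
49 - 28*(21 - t(0)) = 49 - 28*(21 - 1*4) = 49 - 28*(21 - 4) = 49 - 28*17 = 49 - 476 = -427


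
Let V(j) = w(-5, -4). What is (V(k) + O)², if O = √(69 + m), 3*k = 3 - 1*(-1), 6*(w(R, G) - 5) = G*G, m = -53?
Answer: 1225/9 ≈ 136.11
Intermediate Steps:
w(R, G) = 5 + G²/6 (w(R, G) = 5 + (G*G)/6 = 5 + G²/6)
k = 4/3 (k = (3 - 1*(-1))/3 = (3 + 1)/3 = (⅓)*4 = 4/3 ≈ 1.3333)
O = 4 (O = √(69 - 53) = √16 = 4)
V(j) = 23/3 (V(j) = 5 + (⅙)*(-4)² = 5 + (⅙)*16 = 5 + 8/3 = 23/3)
(V(k) + O)² = (23/3 + 4)² = (35/3)² = 1225/9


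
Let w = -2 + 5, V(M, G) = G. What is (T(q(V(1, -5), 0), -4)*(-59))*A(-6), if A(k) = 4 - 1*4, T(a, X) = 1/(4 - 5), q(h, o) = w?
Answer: 0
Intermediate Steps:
w = 3
q(h, o) = 3
T(a, X) = -1 (T(a, X) = 1/(-1) = -1)
A(k) = 0 (A(k) = 4 - 4 = 0)
(T(q(V(1, -5), 0), -4)*(-59))*A(-6) = -1*(-59)*0 = 59*0 = 0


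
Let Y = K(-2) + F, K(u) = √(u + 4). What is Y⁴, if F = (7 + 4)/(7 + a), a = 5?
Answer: 306673/20736 + 4499*√2/432 ≈ 29.518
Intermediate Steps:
K(u) = √(4 + u)
F = 11/12 (F = (7 + 4)/(7 + 5) = 11/12 ≈ 0.91667)
Y = 11/12 + √2 (Y = √(4 - 2) + 11/12 = √2 + 11/12 = 11/12 + √2 ≈ 2.3309)
Y⁴ = (11/12 + √2)⁴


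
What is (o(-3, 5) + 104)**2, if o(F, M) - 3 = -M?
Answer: 10404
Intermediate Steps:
o(F, M) = 3 - M
(o(-3, 5) + 104)**2 = ((3 - 1*5) + 104)**2 = ((3 - 5) + 104)**2 = (-2 + 104)**2 = 102**2 = 10404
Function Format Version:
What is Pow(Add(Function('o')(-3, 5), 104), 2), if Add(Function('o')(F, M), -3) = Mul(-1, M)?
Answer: 10404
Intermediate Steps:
Function('o')(F, M) = Add(3, Mul(-1, M))
Pow(Add(Function('o')(-3, 5), 104), 2) = Pow(Add(Add(3, Mul(-1, 5)), 104), 2) = Pow(Add(Add(3, -5), 104), 2) = Pow(Add(-2, 104), 2) = Pow(102, 2) = 10404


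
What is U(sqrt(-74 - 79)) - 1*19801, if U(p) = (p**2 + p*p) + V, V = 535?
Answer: -19572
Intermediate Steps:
U(p) = 535 + 2*p**2 (U(p) = (p**2 + p*p) + 535 = (p**2 + p**2) + 535 = 2*p**2 + 535 = 535 + 2*p**2)
U(sqrt(-74 - 79)) - 1*19801 = (535 + 2*(sqrt(-74 - 79))**2) - 1*19801 = (535 + 2*(sqrt(-153))**2) - 19801 = (535 + 2*(3*I*sqrt(17))**2) - 19801 = (535 + 2*(-153)) - 19801 = (535 - 306) - 19801 = 229 - 19801 = -19572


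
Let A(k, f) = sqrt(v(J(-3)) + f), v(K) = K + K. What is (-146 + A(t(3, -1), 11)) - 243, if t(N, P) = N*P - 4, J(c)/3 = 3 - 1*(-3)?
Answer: -389 + sqrt(47) ≈ -382.14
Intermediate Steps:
J(c) = 18 (J(c) = 3*(3 - 1*(-3)) = 3*(3 + 3) = 3*6 = 18)
v(K) = 2*K
t(N, P) = -4 + N*P
A(k, f) = sqrt(36 + f) (A(k, f) = sqrt(2*18 + f) = sqrt(36 + f))
(-146 + A(t(3, -1), 11)) - 243 = (-146 + sqrt(36 + 11)) - 243 = (-146 + sqrt(47)) - 243 = -389 + sqrt(47)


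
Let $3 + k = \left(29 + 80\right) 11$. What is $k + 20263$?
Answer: $21459$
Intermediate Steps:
$k = 1196$ ($k = -3 + \left(29 + 80\right) 11 = -3 + 109 \cdot 11 = -3 + 1199 = 1196$)
$k + 20263 = 1196 + 20263 = 21459$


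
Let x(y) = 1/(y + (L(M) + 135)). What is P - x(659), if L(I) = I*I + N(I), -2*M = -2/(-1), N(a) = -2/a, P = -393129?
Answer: -313323814/797 ≈ -3.9313e+5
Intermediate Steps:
M = -1 (M = -(-1)/(-1) = -(-1)*(-1) = -½*2 = -1)
L(I) = I² - 2/I (L(I) = I*I - 2/I = I² - 2/I)
x(y) = 1/(138 + y) (x(y) = 1/(y + ((-2 + (-1)³)/(-1) + 135)) = 1/(y + (-(-2 - 1) + 135)) = 1/(y + (-1*(-3) + 135)) = 1/(y + (3 + 135)) = 1/(y + 138) = 1/(138 + y))
P - x(659) = -393129 - 1/(138 + 659) = -393129 - 1/797 = -313323814/797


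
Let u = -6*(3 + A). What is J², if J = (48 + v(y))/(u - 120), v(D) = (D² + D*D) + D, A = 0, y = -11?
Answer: 8649/2116 ≈ 4.0874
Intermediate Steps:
v(D) = D + 2*D² (v(D) = (D² + D²) + D = 2*D² + D = D + 2*D²)
u = -18 (u = -6*(3 + 0) = -6*3 = -18)
J = -93/46 (J = (48 - 11*(1 + 2*(-11)))/(-18 - 120) = (48 - 11*(1 - 22))/(-138) = (48 - 11*(-21))*(-1/138) = (48 + 231)*(-1/138) = 279*(-1/138) = -93/46 ≈ -2.0217)
J² = (-93/46)² = 8649/2116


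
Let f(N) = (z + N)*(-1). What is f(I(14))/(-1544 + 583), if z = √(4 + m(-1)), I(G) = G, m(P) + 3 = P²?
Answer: 14/961 + √2/961 ≈ 0.016040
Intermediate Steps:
m(P) = -3 + P²
z = √2 (z = √(4 + (-3 + (-1)²)) = √(4 + (-3 + 1)) = √(4 - 2) = √2 ≈ 1.4142)
f(N) = -N - √2 (f(N) = (√2 + N)*(-1) = (N + √2)*(-1) = -N - √2)
f(I(14))/(-1544 + 583) = (-1*14 - √2)/(-1544 + 583) = (-14 - √2)/(-961) = (-14 - √2)*(-1/961) = 14/961 + √2/961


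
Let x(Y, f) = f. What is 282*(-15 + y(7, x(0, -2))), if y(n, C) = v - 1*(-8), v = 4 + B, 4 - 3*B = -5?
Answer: 0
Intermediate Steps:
B = 3 (B = 4/3 - 1/3*(-5) = 4/3 + 5/3 = 3)
v = 7 (v = 4 + 3 = 7)
y(n, C) = 15 (y(n, C) = 7 - 1*(-8) = 7 + 8 = 15)
282*(-15 + y(7, x(0, -2))) = 282*(-15 + 15) = 282*0 = 0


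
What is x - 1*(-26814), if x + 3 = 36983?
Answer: 63794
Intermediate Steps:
x = 36980 (x = -3 + 36983 = 36980)
x - 1*(-26814) = 36980 - 1*(-26814) = 36980 + 26814 = 63794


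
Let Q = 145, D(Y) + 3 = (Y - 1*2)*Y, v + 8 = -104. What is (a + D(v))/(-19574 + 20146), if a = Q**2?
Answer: 16895/286 ≈ 59.073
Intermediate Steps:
v = -112 (v = -8 - 104 = -112)
D(Y) = -3 + Y*(-2 + Y) (D(Y) = -3 + (Y - 1*2)*Y = -3 + (Y - 2)*Y = -3 + (-2 + Y)*Y = -3 + Y*(-2 + Y))
a = 21025 (a = 145**2 = 21025)
(a + D(v))/(-19574 + 20146) = (21025 + (-3 + (-112)**2 - 2*(-112)))/(-19574 + 20146) = (21025 + (-3 + 12544 + 224))/572 = (21025 + 12765)*(1/572) = 33790*(1/572) = 16895/286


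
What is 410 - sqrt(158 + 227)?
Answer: 410 - sqrt(385) ≈ 390.38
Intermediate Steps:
410 - sqrt(158 + 227) = 410 - sqrt(385)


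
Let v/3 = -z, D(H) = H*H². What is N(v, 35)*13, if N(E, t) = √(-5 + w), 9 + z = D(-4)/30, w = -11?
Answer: 52*I ≈ 52.0*I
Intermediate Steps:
D(H) = H³
z = -167/15 (z = -9 + (-4)³/30 = -9 - 64*1/30 = -9 - 32/15 = -167/15 ≈ -11.133)
v = 167/5 (v = 3*(-1*(-167/15)) = 3*(167/15) = 167/5 ≈ 33.400)
N(E, t) = 4*I (N(E, t) = √(-5 - 11) = √(-16) = 4*I)
N(v, 35)*13 = (4*I)*13 = 52*I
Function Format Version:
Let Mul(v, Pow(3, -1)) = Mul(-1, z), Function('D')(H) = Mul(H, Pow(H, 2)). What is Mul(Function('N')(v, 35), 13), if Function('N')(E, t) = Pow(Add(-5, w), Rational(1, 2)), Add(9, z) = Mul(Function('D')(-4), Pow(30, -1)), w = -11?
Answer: Mul(52, I) ≈ Mul(52.000, I)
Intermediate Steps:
Function('D')(H) = Pow(H, 3)
z = Rational(-167, 15) (z = Add(-9, Mul(Pow(-4, 3), Pow(30, -1))) = Add(-9, Mul(-64, Rational(1, 30))) = Add(-9, Rational(-32, 15)) = Rational(-167, 15) ≈ -11.133)
v = Rational(167, 5) (v = Mul(3, Mul(-1, Rational(-167, 15))) = Mul(3, Rational(167, 15)) = Rational(167, 5) ≈ 33.400)
Function('N')(E, t) = Mul(4, I) (Function('N')(E, t) = Pow(Add(-5, -11), Rational(1, 2)) = Pow(-16, Rational(1, 2)) = Mul(4, I))
Mul(Function('N')(v, 35), 13) = Mul(Mul(4, I), 13) = Mul(52, I)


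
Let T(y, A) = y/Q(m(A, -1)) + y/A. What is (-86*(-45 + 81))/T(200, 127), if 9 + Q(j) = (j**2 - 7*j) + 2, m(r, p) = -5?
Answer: -289433/500 ≈ -578.87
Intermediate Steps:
Q(j) = -7 + j**2 - 7*j (Q(j) = -9 + ((j**2 - 7*j) + 2) = -9 + (2 + j**2 - 7*j) = -7 + j**2 - 7*j)
T(y, A) = y/53 + y/A (T(y, A) = y/(-7 + (-5)**2 - 7*(-5)) + y/A = y/(-7 + 25 + 35) + y/A = y/53 + y/A)
(-86*(-45 + 81))/T(200, 127) = (-86*(-45 + 81))/((1/53)*200 + 200/127) = (-86*36)/(200/53 + 200*(1/127)) = -3096/(200/53 + 200/127) = -3096/36000/6731 = -3096*6731/36000 = -289433/500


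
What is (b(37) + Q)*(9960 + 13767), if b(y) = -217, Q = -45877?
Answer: -1093672338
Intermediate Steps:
(b(37) + Q)*(9960 + 13767) = (-217 - 45877)*(9960 + 13767) = -46094*23727 = -1093672338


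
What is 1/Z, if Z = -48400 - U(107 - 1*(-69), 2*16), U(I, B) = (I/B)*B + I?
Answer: -1/48752 ≈ -2.0512e-5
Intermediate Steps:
U(I, B) = 2*I (U(I, B) = (I/B)*B + I = I + I = 2*I)
Z = -48752 (Z = -48400 - 2*(107 - 1*(-69)) = -48400 - 2*(107 + 69) = -48400 - 2*176 = -48400 - 1*352 = -48400 - 352 = -48752)
1/Z = 1/(-48752) = -1/48752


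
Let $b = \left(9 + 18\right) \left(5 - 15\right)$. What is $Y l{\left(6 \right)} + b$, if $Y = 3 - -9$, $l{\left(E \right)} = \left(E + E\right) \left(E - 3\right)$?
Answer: $162$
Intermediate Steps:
$l{\left(E \right)} = 2 E \left(-3 + E\right)$
$b = -270$ ($b = 27 \left(-10\right) = -270$)
$Y = 12$ ($Y = 3 + 9 = 12$)
$Y l{\left(6 \right)} + b = 12 \cdot 2 \cdot 6 \left(-3 + 6\right) - 270 = 12 \cdot 2 \cdot 6 \cdot 3 - 270 = 12 \cdot 36 - 270 = 432 - 270 = 162$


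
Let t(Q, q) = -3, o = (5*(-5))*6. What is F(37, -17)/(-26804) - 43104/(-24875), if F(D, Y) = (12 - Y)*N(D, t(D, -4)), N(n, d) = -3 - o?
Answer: 1049317491/666749500 ≈ 1.5738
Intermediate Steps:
o = -150 (o = -25*6 = -150)
N(n, d) = 147 (N(n, d) = -3 - 1*(-150) = -3 + 150 = 147)
F(D, Y) = 1764 - 147*Y (F(D, Y) = (12 - Y)*147 = 1764 - 147*Y)
F(37, -17)/(-26804) - 43104/(-24875) = (1764 - 147*(-17))/(-26804) - 43104/(-24875) = (1764 + 2499)*(-1/26804) - 43104*(-1/24875) = 4263*(-1/26804) + 43104/24875 = -4263/26804 + 43104/24875 = 1049317491/666749500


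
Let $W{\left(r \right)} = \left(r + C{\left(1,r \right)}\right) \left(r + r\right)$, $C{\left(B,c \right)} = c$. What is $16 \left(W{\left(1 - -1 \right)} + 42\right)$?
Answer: $928$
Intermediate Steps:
$W{\left(r \right)} = 4 r^{2}$ ($W{\left(r \right)} = \left(r + r\right) \left(r + r\right) = 2 r 2 r = 4 r^{2}$)
$16 \left(W{\left(1 - -1 \right)} + 42\right) = 16 \left(4 \left(1 - -1\right)^{2} + 42\right) = 16 \left(4 \left(1 + 1\right)^{2} + 42\right) = 16 \left(4 \cdot 2^{2} + 42\right) = 16 \left(4 \cdot 4 + 42\right) = 16 \left(16 + 42\right) = 16 \cdot 58 = 928$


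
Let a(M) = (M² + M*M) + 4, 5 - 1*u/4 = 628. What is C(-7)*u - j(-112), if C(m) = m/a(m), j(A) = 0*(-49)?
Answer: 8722/51 ≈ 171.02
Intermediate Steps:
u = -2492 (u = 20 - 4*628 = 20 - 2512 = -2492)
a(M) = 4 + 2*M² (a(M) = (M² + M²) + 4 = 2*M² + 4 = 4 + 2*M²)
j(A) = 0
C(m) = m/(4 + 2*m²)
C(-7)*u - j(-112) = ((½)*(-7)/(2 + (-7)²))*(-2492) - 1*0 = ((½)*(-7)/(2 + 49))*(-2492) + 0 = ((½)*(-7)/51)*(-2492) + 0 = ((½)*(-7)*(1/51))*(-2492) + 0 = -7/102*(-2492) + 0 = 8722/51 + 0 = 8722/51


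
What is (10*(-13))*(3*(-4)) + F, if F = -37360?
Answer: -35800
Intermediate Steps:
(10*(-13))*(3*(-4)) + F = (10*(-13))*(3*(-4)) - 37360 = -130*(-12) - 37360 = 1560 - 37360 = -35800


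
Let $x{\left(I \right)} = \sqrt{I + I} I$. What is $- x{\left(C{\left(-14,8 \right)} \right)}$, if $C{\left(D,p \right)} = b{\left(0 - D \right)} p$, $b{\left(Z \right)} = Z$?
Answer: $- 448 \sqrt{14} \approx -1676.3$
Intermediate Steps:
$C{\left(D,p \right)} = - D p$ ($C{\left(D,p \right)} = \left(0 - D\right) p = - D p$)
$x{\left(I \right)} = \sqrt{2} I^{\frac{3}{2}}$ ($x{\left(I \right)} = \sqrt{2 I} I = \sqrt{2} \sqrt{I} I = \sqrt{2} I^{\frac{3}{2}}$)
$- x{\left(C{\left(-14,8 \right)} \right)} = - \sqrt{2} \left(\left(-1\right) \left(-14\right) 8\right)^{\frac{3}{2}} = - \sqrt{2} \cdot 112^{\frac{3}{2}} = - \sqrt{2} \cdot 448 \sqrt{7} = - 448 \sqrt{14}$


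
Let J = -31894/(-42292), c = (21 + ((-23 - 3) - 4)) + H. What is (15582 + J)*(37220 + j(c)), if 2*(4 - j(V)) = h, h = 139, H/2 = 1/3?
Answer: 24485775497971/42292 ≈ 5.7897e+8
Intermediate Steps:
H = 2/3 ≈ 0.66667
c = -25/3 (c = (21 + ((-23 - 3) - 4)) + 2/3 = (21 + (-26 - 4)) + 2/3 = (21 - 30) + 2/3 = -9 + 2/3 = -25/3 ≈ -8.3333)
j(V) = -131/2 (j(V) = 4 - 1/2*139 = 4 - 139/2 = -131/2)
J = 15947/21146 (J = -31894*(-1/42292) = 15947/21146 ≈ 0.75414)
(15582 + J)*(37220 + j(c)) = (15582 + 15947/21146)*(37220 - 131/2) = (329512919/21146)*(74309/2) = 24485775497971/42292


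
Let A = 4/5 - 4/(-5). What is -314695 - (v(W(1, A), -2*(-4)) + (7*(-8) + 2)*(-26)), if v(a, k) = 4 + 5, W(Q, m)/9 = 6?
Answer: -316108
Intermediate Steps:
A = 8/5 (A = 4*(1/5) - 4*(-1/5) = 4/5 + 4/5 = 8/5 ≈ 1.6000)
W(Q, m) = 54 (W(Q, m) = 9*6 = 54)
v(a, k) = 9
-314695 - (v(W(1, A), -2*(-4)) + (7*(-8) + 2)*(-26)) = -314695 - (9 + (7*(-8) + 2)*(-26)) = -314695 - (9 + (-56 + 2)*(-26)) = -314695 - (9 - 54*(-26)) = -314695 - (9 + 1404) = -314695 - 1*1413 = -314695 - 1413 = -316108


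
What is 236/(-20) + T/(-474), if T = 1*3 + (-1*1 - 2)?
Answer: -59/5 ≈ -11.800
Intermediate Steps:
T = 0 (T = 3 + (-1 - 2) = 3 - 3 = 0)
236/(-20) + T/(-474) = 236/(-20) + 0/(-474) = 236*(-1/20) + 0*(-1/474) = -59/5 + 0 = -59/5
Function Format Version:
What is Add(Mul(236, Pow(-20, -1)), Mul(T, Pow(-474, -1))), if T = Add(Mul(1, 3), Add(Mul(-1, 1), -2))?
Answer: Rational(-59, 5) ≈ -11.800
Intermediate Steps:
T = 0 (T = Add(3, Add(-1, -2)) = Add(3, -3) = 0)
Add(Mul(236, Pow(-20, -1)), Mul(T, Pow(-474, -1))) = Add(Mul(236, Pow(-20, -1)), Mul(0, Pow(-474, -1))) = Add(Mul(236, Rational(-1, 20)), Mul(0, Rational(-1, 474))) = Add(Rational(-59, 5), 0) = Rational(-59, 5)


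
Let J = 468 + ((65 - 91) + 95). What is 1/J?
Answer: 1/537 ≈ 0.0018622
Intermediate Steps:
J = 537 (J = 468 + (-26 + 95) = 468 + 69 = 537)
1/J = 1/537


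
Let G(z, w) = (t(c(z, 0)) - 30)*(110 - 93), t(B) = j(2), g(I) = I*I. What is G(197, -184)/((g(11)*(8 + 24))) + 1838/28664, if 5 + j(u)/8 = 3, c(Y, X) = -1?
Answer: -956157/6936688 ≈ -0.13784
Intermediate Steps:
g(I) = I²
j(u) = -16 (j(u) = -40 + 8*3 = -40 + 24 = -16)
t(B) = -16
G(z, w) = -782 (G(z, w) = (-16 - 30)*(110 - 93) = -46*17 = -782)
G(197, -184)/((g(11)*(8 + 24))) + 1838/28664 = -782*1/(121*(8 + 24)) + 1838/28664 = -782/(121*32) + 1838*(1/28664) = -782/3872 + 919/14332 = -782*1/3872 + 919/14332 = -391/1936 + 919/14332 = -956157/6936688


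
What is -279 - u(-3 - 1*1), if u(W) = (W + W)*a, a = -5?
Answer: -319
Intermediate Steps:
u(W) = -10*W (u(W) = (W + W)*(-5) = (2*W)*(-5) = -10*W)
-279 - u(-3 - 1*1) = -279 - (-10)*(-3 - 1*1) = -279 - (-10)*(-3 - 1) = -279 - (-10)*(-4) = -279 - 1*40 = -279 - 40 = -319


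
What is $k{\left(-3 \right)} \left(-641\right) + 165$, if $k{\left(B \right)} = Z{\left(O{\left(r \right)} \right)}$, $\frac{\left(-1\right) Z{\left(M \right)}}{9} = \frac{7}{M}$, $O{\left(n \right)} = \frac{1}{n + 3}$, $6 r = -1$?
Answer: $\frac{229167}{2} \approx 1.1458 \cdot 10^{5}$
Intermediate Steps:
$r = - \frac{1}{6}$ ($r = \frac{1}{6} \left(-1\right) = - \frac{1}{6} \approx -0.16667$)
$O{\left(n \right)} = \frac{1}{3 + n}$
$Z{\left(M \right)} = - \frac{63}{M}$ ($Z{\left(M \right)} = - 9 \frac{7}{M} = - \frac{63}{M}$)
$k{\left(B \right)} = - \frac{357}{2}$ ($k{\left(B \right)} = - \frac{63}{\frac{1}{3 - \frac{1}{6}}} = - \frac{63}{\frac{1}{\frac{17}{6}}} = - \frac{63}{\frac{6}{17}} = \left(-63\right) \frac{17}{6} = - \frac{357}{2}$)
$k{\left(-3 \right)} \left(-641\right) + 165 = \left(- \frac{357}{2}\right) \left(-641\right) + 165 = \frac{228837}{2} + 165 = \frac{229167}{2}$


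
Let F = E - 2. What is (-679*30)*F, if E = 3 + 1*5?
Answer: -122220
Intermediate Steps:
E = 8 (E = 3 + 5 = 8)
F = 6 (F = 8 - 2 = 6)
(-679*30)*F = -679*30*6 = -20370*6 = -122220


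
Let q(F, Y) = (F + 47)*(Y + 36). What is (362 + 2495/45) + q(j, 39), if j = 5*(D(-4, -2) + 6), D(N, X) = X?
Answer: 48982/9 ≈ 5442.4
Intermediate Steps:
j = 20 (j = 5*(-2 + 6) = 5*4 = 20)
q(F, Y) = (36 + Y)*(47 + F) (q(F, Y) = (47 + F)*(36 + Y) = (36 + Y)*(47 + F))
(362 + 2495/45) + q(j, 39) = (362 + 2495/45) + (1692 + 36*20 + 47*39 + 20*39) = (362 + 2495*(1/45)) + (1692 + 720 + 1833 + 780) = (362 + 499/9) + 5025 = 3757/9 + 5025 = 48982/9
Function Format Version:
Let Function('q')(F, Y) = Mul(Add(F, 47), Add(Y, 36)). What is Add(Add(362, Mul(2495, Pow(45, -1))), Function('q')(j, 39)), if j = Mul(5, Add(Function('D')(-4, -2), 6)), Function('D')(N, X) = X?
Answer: Rational(48982, 9) ≈ 5442.4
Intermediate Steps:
j = 20 (j = Mul(5, Add(-2, 6)) = Mul(5, 4) = 20)
Function('q')(F, Y) = Mul(Add(36, Y), Add(47, F)) (Function('q')(F, Y) = Mul(Add(47, F), Add(36, Y)) = Mul(Add(36, Y), Add(47, F)))
Add(Add(362, Mul(2495, Pow(45, -1))), Function('q')(j, 39)) = Add(Add(362, Mul(2495, Pow(45, -1))), Add(1692, Mul(36, 20), Mul(47, 39), Mul(20, 39))) = Add(Add(362, Mul(2495, Rational(1, 45))), Add(1692, 720, 1833, 780)) = Add(Add(362, Rational(499, 9)), 5025) = Add(Rational(3757, 9), 5025) = Rational(48982, 9)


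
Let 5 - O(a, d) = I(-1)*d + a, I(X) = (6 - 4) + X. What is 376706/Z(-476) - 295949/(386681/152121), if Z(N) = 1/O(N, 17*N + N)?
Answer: 1318078042602685/386681 ≈ 3.4087e+9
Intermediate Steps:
I(X) = 2 + X
O(a, d) = 5 - a - d (O(a, d) = 5 - ((2 - 1)*d + a) = 5 - (1*d + a) = 5 - (d + a) = 5 - (a + d) = 5 + (-a - d) = 5 - a - d)
Z(N) = 1/(5 - 19*N) (Z(N) = 1/(5 - N - (17*N + N)) = 1/(5 - N - 18*N) = 1/(5 - 19*N))
376706/Z(-476) - 295949/(386681/152121) = 376706/((-1/(-5 + 19*(-476)))) - 295949/(386681/152121) = 376706/((-1/(-5 - 9044))) - 295949/(386681*(1/152121)) = 376706/((-1/(-9049))) - 295949/386681/152121 = 376706/((-1*(-1/9049))) - 295949*152121/386681 = 376706/(1/9049) - 45020057829/386681 = 376706*9049 - 45020057829/386681 = 3408812594 - 45020057829/386681 = 1318078042602685/386681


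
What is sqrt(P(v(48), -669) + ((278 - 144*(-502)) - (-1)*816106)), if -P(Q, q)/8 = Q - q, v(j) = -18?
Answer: 2*sqrt(220866) ≈ 939.93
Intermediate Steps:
P(Q, q) = -8*Q + 8*q (P(Q, q) = -8*(Q - q) = -8*Q + 8*q)
sqrt(P(v(48), -669) + ((278 - 144*(-502)) - (-1)*816106)) = sqrt((-8*(-18) + 8*(-669)) + ((278 - 144*(-502)) - (-1)*816106)) = sqrt((144 - 5352) + ((278 + 72288) - 1*(-816106))) = sqrt(-5208 + (72566 + 816106)) = sqrt(-5208 + 888672) = sqrt(883464) = 2*sqrt(220866)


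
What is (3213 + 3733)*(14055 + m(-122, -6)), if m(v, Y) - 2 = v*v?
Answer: 201024186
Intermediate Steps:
m(v, Y) = 2 + v² (m(v, Y) = 2 + v*v = 2 + v²)
(3213 + 3733)*(14055 + m(-122, -6)) = (3213 + 3733)*(14055 + (2 + (-122)²)) = 6946*(14055 + (2 + 14884)) = 6946*(14055 + 14886) = 6946*28941 = 201024186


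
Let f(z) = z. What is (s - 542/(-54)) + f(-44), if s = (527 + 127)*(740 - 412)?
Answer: 5790907/27 ≈ 2.1448e+5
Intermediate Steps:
s = 214512 (s = 654*328 = 214512)
(s - 542/(-54)) + f(-44) = (214512 - 542/(-54)) - 44 = (214512 - 542*(-1/54)) - 44 = (214512 + 271/27) - 44 = 5792095/27 - 44 = 5790907/27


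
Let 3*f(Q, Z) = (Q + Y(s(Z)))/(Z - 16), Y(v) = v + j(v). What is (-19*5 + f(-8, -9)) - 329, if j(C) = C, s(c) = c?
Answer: -31774/75 ≈ -423.65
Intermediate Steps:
Y(v) = 2*v (Y(v) = v + v = 2*v)
f(Q, Z) = (Q + 2*Z)/(3*(-16 + Z)) (f(Q, Z) = ((Q + 2*Z)/(Z - 16))/3 = ((Q + 2*Z)/(-16 + Z))/3 = (Q + 2*Z)/(3*(-16 + Z)))
(-19*5 + f(-8, -9)) - 329 = (-19*5 + (-8 + 2*(-9))/(3*(-16 - 9))) - 329 = (-95 + (⅓)*(-8 - 18)/(-25)) - 329 = (-95 + (⅓)*(-1/25)*(-26)) - 329 = (-95 + 26/75) - 329 = -7099/75 - 329 = -31774/75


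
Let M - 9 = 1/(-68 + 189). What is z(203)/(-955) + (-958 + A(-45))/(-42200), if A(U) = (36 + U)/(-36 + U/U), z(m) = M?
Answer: 452717831/34134947000 ≈ 0.013263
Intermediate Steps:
M = 1090/121 (M = 9 + 1/(-68 + 189) = 9 + 1/121 = 1090/121 ≈ 9.0083)
z(m) = 1090/121
A(U) = -36/35 - U/35 (A(U) = (36 + U)/(-36 + 1) = (36 + U)/(-35) = (36 + U)*(-1/35) = -36/35 - U/35)
z(203)/(-955) + (-958 + A(-45))/(-42200) = (1090/121)/(-955) + (-958 + (-36/35 - 1/35*(-45)))/(-42200) = (1090/121)*(-1/955) + (-958 + (-36/35 + 9/7))*(-1/42200) = -218/23111 + (-958 + 9/35)*(-1/42200) = -218/23111 - 33521/35*(-1/42200) = -218/23111 + 33521/1477000 = 452717831/34134947000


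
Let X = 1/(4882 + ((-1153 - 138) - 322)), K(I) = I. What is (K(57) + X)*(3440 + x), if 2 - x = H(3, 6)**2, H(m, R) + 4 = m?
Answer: 641175294/3269 ≈ 1.9614e+5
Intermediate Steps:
H(m, R) = -4 + m
x = 1 (x = 2 - (-4 + 3)**2 = 2 - 1*(-1)**2 = 2 - 1*1 = 2 - 1 = 1)
X = 1/3269 (X = 1/(4882 + (-1291 - 322)) = 1/(4882 - 1613) = 1/3269 ≈ 0.00030590)
(K(57) + X)*(3440 + x) = (57 + 1/3269)*(3440 + 1) = (186334/3269)*3441 = 641175294/3269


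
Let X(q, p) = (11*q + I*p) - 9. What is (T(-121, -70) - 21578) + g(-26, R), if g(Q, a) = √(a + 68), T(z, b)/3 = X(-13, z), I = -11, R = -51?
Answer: -18041 + √17 ≈ -18037.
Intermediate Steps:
X(q, p) = -9 - 11*p + 11*q (X(q, p) = (11*q - 11*p) - 9 = (-11*p + 11*q) - 9 = -9 - 11*p + 11*q)
T(z, b) = -456 - 33*z (T(z, b) = 3*(-9 - 11*z + 11*(-13)) = 3*(-9 - 11*z - 143) = 3*(-152 - 11*z) = -456 - 33*z)
g(Q, a) = √(68 + a)
(T(-121, -70) - 21578) + g(-26, R) = ((-456 - 33*(-121)) - 21578) + √(68 - 51) = ((-456 + 3993) - 21578) + √17 = (3537 - 21578) + √17 = -18041 + √17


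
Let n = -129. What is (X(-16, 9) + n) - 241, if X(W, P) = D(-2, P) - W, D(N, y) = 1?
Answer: -353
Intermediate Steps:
X(W, P) = 1 - W
(X(-16, 9) + n) - 241 = ((1 - 1*(-16)) - 129) - 241 = ((1 + 16) - 129) - 241 = (17 - 129) - 241 = -112 - 241 = -353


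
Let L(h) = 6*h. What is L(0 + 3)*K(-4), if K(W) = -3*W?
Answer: 216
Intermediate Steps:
L(0 + 3)*K(-4) = (6*(0 + 3))*(-3*(-4)) = (6*3)*12 = 18*12 = 216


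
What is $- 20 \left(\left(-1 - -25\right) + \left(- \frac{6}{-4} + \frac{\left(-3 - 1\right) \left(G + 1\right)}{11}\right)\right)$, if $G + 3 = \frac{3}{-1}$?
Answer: $- \frac{6010}{11} \approx -546.36$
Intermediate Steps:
$G = -6$ ($G = -3 + \frac{3}{-1} = -3 + 3 \left(-1\right) = -3 - 3 = -6$)
$- 20 \left(\left(-1 - -25\right) + \left(- \frac{6}{-4} + \frac{\left(-3 - 1\right) \left(G + 1\right)}{11}\right)\right) = - 20 \left(\left(-1 - -25\right) - \left(- \frac{3}{2} - \frac{\left(-3 - 1\right) \left(-6 + 1\right)}{11}\right)\right) = - 20 \left(\left(-1 + 25\right) - \left(- \frac{3}{2} - \left(-3 - 1\right) \left(-5\right) \frac{1}{11}\right)\right) = - 20 \left(24 + \left(\frac{3}{2} + \left(-4\right) \left(-5\right) \frac{1}{11}\right)\right) = - 20 \left(24 + \left(\frac{3}{2} + 20 \cdot \frac{1}{11}\right)\right) = - 20 \left(24 + \left(\frac{3}{2} + \frac{20}{11}\right)\right) = - 20 \left(24 + \frac{73}{22}\right) = \left(-20\right) \frac{601}{22} = - \frac{6010}{11}$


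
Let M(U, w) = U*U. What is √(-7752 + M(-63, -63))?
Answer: I*√3783 ≈ 61.506*I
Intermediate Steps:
M(U, w) = U²
√(-7752 + M(-63, -63)) = √(-7752 + (-63)²) = √(-7752 + 3969) = √(-3783) = I*√3783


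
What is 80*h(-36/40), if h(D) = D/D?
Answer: 80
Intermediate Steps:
h(D) = 1
80*h(-36/40) = 80*1 = 80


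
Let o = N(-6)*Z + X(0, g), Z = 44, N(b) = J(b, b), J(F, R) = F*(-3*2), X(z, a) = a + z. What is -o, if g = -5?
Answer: -1579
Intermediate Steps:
J(F, R) = -6*F (J(F, R) = F*(-6) = -6*F)
N(b) = -6*b
o = 1579 (o = -6*(-6)*44 + (-5 + 0) = 36*44 - 5 = 1584 - 5 = 1579)
-o = -1*1579 = -1579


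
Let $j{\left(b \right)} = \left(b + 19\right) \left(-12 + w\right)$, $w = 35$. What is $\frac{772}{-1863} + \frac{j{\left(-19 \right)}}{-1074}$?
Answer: $- \frac{772}{1863} \approx -0.41439$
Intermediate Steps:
$j{\left(b \right)} = 437 + 23 b$ ($j{\left(b \right)} = \left(b + 19\right) \left(-12 + 35\right) = \left(19 + b\right) 23 = 437 + 23 b$)
$\frac{772}{-1863} + \frac{j{\left(-19 \right)}}{-1074} = \frac{772}{-1863} + \frac{437 + 23 \left(-19\right)}{-1074} = 772 \left(- \frac{1}{1863}\right) + \left(437 - 437\right) \left(- \frac{1}{1074}\right) = - \frac{772}{1863} + 0 \left(- \frac{1}{1074}\right) = - \frac{772}{1863} + 0 = - \frac{772}{1863}$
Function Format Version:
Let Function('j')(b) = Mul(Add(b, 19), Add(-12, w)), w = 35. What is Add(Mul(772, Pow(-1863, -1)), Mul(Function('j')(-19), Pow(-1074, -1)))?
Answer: Rational(-772, 1863) ≈ -0.41439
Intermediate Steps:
Function('j')(b) = Add(437, Mul(23, b)) (Function('j')(b) = Mul(Add(b, 19), Add(-12, 35)) = Mul(Add(19, b), 23) = Add(437, Mul(23, b)))
Add(Mul(772, Pow(-1863, -1)), Mul(Function('j')(-19), Pow(-1074, -1))) = Add(Mul(772, Pow(-1863, -1)), Mul(Add(437, Mul(23, -19)), Pow(-1074, -1))) = Add(Mul(772, Rational(-1, 1863)), Mul(Add(437, -437), Rational(-1, 1074))) = Add(Rational(-772, 1863), Mul(0, Rational(-1, 1074))) = Add(Rational(-772, 1863), 0) = Rational(-772, 1863)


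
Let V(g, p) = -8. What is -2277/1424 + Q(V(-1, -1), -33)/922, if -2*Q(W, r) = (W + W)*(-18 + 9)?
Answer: -1100961/656464 ≈ -1.6771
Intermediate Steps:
Q(W, r) = 9*W (Q(W, r) = -(W + W)*(-18 + 9)/2 = -2*W*(-9)/2 = -(-9)*W = 9*W)
-2277/1424 + Q(V(-1, -1), -33)/922 = -2277/1424 + (9*(-8))/922 = -2277*1/1424 - 72*1/922 = -2277/1424 - 36/461 = -1100961/656464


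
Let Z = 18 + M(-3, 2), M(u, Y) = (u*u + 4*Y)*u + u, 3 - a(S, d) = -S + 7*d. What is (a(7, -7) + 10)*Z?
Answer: -2484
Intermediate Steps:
a(S, d) = 3 + S - 7*d (a(S, d) = 3 - (-S + 7*d) = 3 + (S - 7*d) = 3 + S - 7*d)
M(u, Y) = u + u*(u² + 4*Y) (M(u, Y) = (u² + 4*Y)*u + u = u*(u² + 4*Y) + u = u + u*(u² + 4*Y))
Z = -36 (Z = 18 - 3*(1 + (-3)² + 4*2) = 18 - 3*(1 + 9 + 8) = 18 - 3*18 = 18 - 54 = -36)
(a(7, -7) + 10)*Z = ((3 + 7 - 7*(-7)) + 10)*(-36) = ((3 + 7 + 49) + 10)*(-36) = (59 + 10)*(-36) = 69*(-36) = -2484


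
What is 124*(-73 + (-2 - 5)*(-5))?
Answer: -4712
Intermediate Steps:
124*(-73 + (-2 - 5)*(-5)) = 124*(-73 - 7*(-5)) = 124*(-73 + 35) = 124*(-38) = -4712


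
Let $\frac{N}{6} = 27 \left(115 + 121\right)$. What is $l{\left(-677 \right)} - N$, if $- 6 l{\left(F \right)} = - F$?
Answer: $- \frac{230069}{6} \approx -38345.0$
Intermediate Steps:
$l{\left(F \right)} = \frac{F}{6}$ ($l{\left(F \right)} = - \frac{\left(-1\right) F}{6} = \frac{F}{6}$)
$N = 38232$ ($N = 6 \cdot 27 \left(115 + 121\right) = 6 \cdot 27 \cdot 236 = 6 \cdot 6372 = 38232$)
$l{\left(-677 \right)} - N = \frac{1}{6} \left(-677\right) - 38232 = - \frac{677}{6} - 38232 = - \frac{230069}{6}$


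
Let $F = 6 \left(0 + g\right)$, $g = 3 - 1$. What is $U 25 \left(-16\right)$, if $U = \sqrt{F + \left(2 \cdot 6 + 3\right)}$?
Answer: $- 1200 \sqrt{3} \approx -2078.5$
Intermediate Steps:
$g = 2$ ($g = 3 - 1 = 2$)
$F = 12$ ($F = 6 \left(0 + 2\right) = 6 \cdot 2 = 12$)
$U = 3 \sqrt{3}$ ($U = \sqrt{12 + \left(2 \cdot 6 + 3\right)} = \sqrt{12 + \left(12 + 3\right)} = \sqrt{12 + 15} = \sqrt{27} = 3 \sqrt{3} \approx 5.1962$)
$U 25 \left(-16\right) = 3 \sqrt{3} \cdot 25 \left(-16\right) = 3 \sqrt{3} \left(-400\right) = - 1200 \sqrt{3}$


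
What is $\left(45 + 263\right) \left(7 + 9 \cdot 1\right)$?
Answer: $4928$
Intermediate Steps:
$\left(45 + 263\right) \left(7 + 9 \cdot 1\right) = 308 \left(7 + 9\right) = 308 \cdot 16 = 4928$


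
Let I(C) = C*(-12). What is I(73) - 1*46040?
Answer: -46916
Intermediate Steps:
I(C) = -12*C
I(73) - 1*46040 = -12*73 - 1*46040 = -876 - 46040 = -46916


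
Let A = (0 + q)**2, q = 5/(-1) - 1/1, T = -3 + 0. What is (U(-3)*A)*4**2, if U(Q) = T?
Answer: -1728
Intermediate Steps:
T = -3
q = -6 (q = 5*(-1) - 1*1 = -5 - 1 = -6)
U(Q) = -3
A = 36 (A = (0 - 6)**2 = (-6)**2 = 36)
(U(-3)*A)*4**2 = -3*36*4**2 = -108*16 = -1728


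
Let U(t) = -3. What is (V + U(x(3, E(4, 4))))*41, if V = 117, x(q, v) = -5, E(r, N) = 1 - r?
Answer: 4674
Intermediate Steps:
(V + U(x(3, E(4, 4))))*41 = (117 - 3)*41 = 114*41 = 4674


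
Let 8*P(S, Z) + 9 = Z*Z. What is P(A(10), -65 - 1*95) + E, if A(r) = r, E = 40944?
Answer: 353143/8 ≈ 44143.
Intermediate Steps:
P(S, Z) = -9/8 + Z²/8 (P(S, Z) = -9/8 + (Z*Z)/8 = -9/8 + Z²/8)
P(A(10), -65 - 1*95) + E = (-9/8 + (-65 - 1*95)²/8) + 40944 = (-9/8 + (-65 - 95)²/8) + 40944 = (-9/8 + (⅛)*(-160)²) + 40944 = (-9/8 + (⅛)*25600) + 40944 = (-9/8 + 3200) + 40944 = 25591/8 + 40944 = 353143/8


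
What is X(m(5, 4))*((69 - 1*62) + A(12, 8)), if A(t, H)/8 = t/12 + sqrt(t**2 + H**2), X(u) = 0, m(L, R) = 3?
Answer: 0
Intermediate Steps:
A(t, H) = 8*sqrt(H**2 + t**2) + 2*t/3 (A(t, H) = 8*(t/12 + sqrt(t**2 + H**2)) = 8*(t/12 + sqrt(H**2 + t**2)) = 8*(sqrt(H**2 + t**2) + t/12) = 8*sqrt(H**2 + t**2) + 2*t/3)
X(m(5, 4))*((69 - 1*62) + A(12, 8)) = 0*((69 - 1*62) + (8*sqrt(8**2 + 12**2) + (2/3)*12)) = 0*((69 - 62) + (8*sqrt(64 + 144) + 8)) = 0*(7 + (8*sqrt(208) + 8)) = 0*(7 + (8*(4*sqrt(13)) + 8)) = 0*(7 + (32*sqrt(13) + 8)) = 0*(7 + (8 + 32*sqrt(13))) = 0*(15 + 32*sqrt(13)) = 0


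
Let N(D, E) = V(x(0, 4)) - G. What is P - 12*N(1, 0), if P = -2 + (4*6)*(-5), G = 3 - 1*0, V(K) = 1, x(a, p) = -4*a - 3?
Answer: -98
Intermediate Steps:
x(a, p) = -3 - 4*a
G = 3 (G = 3 + 0 = 3)
P = -122 (P = -2 + 24*(-5) = -2 - 120 = -122)
N(D, E) = -2 (N(D, E) = 1 - 1*3 = 1 - 3 = -2)
P - 12*N(1, 0) = -122 - 12*(-2) = -122 + 24 = -98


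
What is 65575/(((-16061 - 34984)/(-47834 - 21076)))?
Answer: 301251550/3403 ≈ 88525.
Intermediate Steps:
65575/(((-16061 - 34984)/(-47834 - 21076))) = 65575/((-51045/(-68910))) = 65575/((-51045*(-1/68910))) = 65575/(3403/4594) = 65575*(4594/3403) = 301251550/3403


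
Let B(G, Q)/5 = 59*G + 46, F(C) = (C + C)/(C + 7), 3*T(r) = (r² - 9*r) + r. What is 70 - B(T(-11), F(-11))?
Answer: -62135/3 ≈ -20712.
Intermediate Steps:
T(r) = -8*r/3 + r²/3 (T(r) = ((r² - 9*r) + r)/3 = (r² - 8*r)/3 = -8*r/3 + r²/3)
F(C) = 2*C/(7 + C) (F(C) = (2*C)/(7 + C) = 2*C/(7 + C))
B(G, Q) = 230 + 295*G (B(G, Q) = 5*(59*G + 46) = 5*(46 + 59*G) = 230 + 295*G)
70 - B(T(-11), F(-11)) = 70 - (230 + 295*((⅓)*(-11)*(-8 - 11))) = 70 - (230 + 295*((⅓)*(-11)*(-19))) = 70 - (230 + 295*(209/3)) = 70 - (230 + 61655/3) = 70 - 1*62345/3 = 70 - 62345/3 = -62135/3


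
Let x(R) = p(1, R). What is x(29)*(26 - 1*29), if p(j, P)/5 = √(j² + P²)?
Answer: -15*√842 ≈ -435.26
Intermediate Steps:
p(j, P) = 5*√(P² + j²) (p(j, P) = 5*√(j² + P²) = 5*√(P² + j²))
x(R) = 5*√(1 + R²) (x(R) = 5*√(R² + 1²) = 5*√(R² + 1) = 5*√(1 + R²))
x(29)*(26 - 1*29) = (5*√(1 + 29²))*(26 - 1*29) = (5*√(1 + 841))*(26 - 29) = (5*√842)*(-3) = -15*√842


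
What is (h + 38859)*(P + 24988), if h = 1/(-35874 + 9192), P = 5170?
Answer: 15634447586123/13341 ≈ 1.1719e+9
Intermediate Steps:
h = -1/26682 (h = 1/(-26682) = -1/26682 ≈ -3.7478e-5)
(h + 38859)*(P + 24988) = (-1/26682 + 38859)*(5170 + 24988) = (1036835837/26682)*30158 = 15634447586123/13341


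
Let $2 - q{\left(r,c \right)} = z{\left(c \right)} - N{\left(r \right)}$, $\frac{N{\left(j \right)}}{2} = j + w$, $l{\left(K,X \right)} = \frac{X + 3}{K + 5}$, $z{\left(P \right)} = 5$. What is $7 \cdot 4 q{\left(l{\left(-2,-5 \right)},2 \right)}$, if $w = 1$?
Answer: $- \frac{196}{3} \approx -65.333$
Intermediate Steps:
$l{\left(K,X \right)} = \frac{3 + X}{5 + K}$
$N{\left(j \right)} = 2 + 2 j$ ($N{\left(j \right)} = 2 \left(j + 1\right) = 2 \left(1 + j\right) = 2 + 2 j$)
$q{\left(r,c \right)} = -1 + 2 r$ ($q{\left(r,c \right)} = 2 - \left(5 - \left(2 + 2 r\right)\right) = 2 - \left(3 - 2 r\right) = 2 + \left(-3 + 2 r\right) = -1 + 2 r$)
$7 \cdot 4 q{\left(l{\left(-2,-5 \right)},2 \right)} = 7 \cdot 4 \left(-1 + 2 \frac{3 - 5}{5 - 2}\right) = 28 \left(-1 + 2 \cdot \frac{1}{3} \left(-2\right)\right) = 28 \left(-1 + 2 \left(- \frac{2}{3}\right)\right) = 28 \left(-1 - \frac{4}{3}\right) = 28 \left(- \frac{7}{3}\right) = - \frac{196}{3}$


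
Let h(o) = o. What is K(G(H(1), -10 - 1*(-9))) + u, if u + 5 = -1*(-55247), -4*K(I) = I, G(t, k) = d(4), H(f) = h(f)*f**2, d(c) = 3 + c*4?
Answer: 220949/4 ≈ 55237.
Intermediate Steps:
d(c) = 3 + 4*c
H(f) = f**3 (H(f) = f*f**2 = f**3)
G(t, k) = 19 (G(t, k) = 3 + 4*4 = 3 + 16 = 19)
K(I) = -I/4
u = 55242 (u = -5 - 1*(-55247) = -5 + 55247 = 55242)
K(G(H(1), -10 - 1*(-9))) + u = -1/4*19 + 55242 = -19/4 + 55242 = 220949/4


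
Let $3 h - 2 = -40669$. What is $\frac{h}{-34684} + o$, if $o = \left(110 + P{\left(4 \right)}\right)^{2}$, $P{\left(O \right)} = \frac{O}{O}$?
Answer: $\frac{1282065359}{104052} \approx 12321.0$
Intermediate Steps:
$h = - \frac{40667}{3}$ ($h = \frac{2}{3} + \frac{1}{3} \left(-40669\right) = \frac{2}{3} - \frac{40669}{3} = - \frac{40667}{3} \approx -13556.0$)
$P{\left(O \right)} = 1$
$o = 12321$ ($o = \left(110 + 1\right)^{2} = 111^{2} = 12321$)
$\frac{h}{-34684} + o = - \frac{40667}{3 \left(-34684\right)} + 12321 = \left(- \frac{40667}{3}\right) \left(- \frac{1}{34684}\right) + 12321 = \frac{40667}{104052} + 12321 = \frac{1282065359}{104052}$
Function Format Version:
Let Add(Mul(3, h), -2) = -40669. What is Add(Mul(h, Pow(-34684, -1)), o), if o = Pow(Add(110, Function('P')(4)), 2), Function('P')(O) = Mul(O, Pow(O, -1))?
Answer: Rational(1282065359, 104052) ≈ 12321.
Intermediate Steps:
h = Rational(-40667, 3) (h = Add(Rational(2, 3), Mul(Rational(1, 3), -40669)) = Add(Rational(2, 3), Rational(-40669, 3)) = Rational(-40667, 3) ≈ -13556.)
Function('P')(O) = 1
o = 12321 (o = Pow(Add(110, 1), 2) = Pow(111, 2) = 12321)
Add(Mul(h, Pow(-34684, -1)), o) = Add(Mul(Rational(-40667, 3), Pow(-34684, -1)), 12321) = Add(Mul(Rational(-40667, 3), Rational(-1, 34684)), 12321) = Add(Rational(40667, 104052), 12321) = Rational(1282065359, 104052)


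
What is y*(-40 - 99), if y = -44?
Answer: 6116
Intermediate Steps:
y*(-40 - 99) = -44*(-40 - 99) = -44*(-139) = 6116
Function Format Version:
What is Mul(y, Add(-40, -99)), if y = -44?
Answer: 6116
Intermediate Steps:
Mul(y, Add(-40, -99)) = Mul(-44, Add(-40, -99)) = Mul(-44, -139) = 6116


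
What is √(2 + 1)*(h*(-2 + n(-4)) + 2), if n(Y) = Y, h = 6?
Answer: -34*√3 ≈ -58.890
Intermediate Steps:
√(2 + 1)*(h*(-2 + n(-4)) + 2) = √(2 + 1)*(6*(-2 - 4) + 2) = √3*(6*(-6) + 2) = √3*(-36 + 2) = √3*(-34) = -34*√3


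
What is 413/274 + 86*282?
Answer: 6645461/274 ≈ 24254.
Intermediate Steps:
413/274 + 86*282 = 413*(1/274) + 24252 = 413/274 + 24252 = 6645461/274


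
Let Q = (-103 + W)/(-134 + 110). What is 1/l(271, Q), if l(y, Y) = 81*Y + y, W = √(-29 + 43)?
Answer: 5656/3497485 + 216*√14/24482395 ≈ 0.0016502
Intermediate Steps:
W = √14 ≈ 3.7417
Q = 103/24 - √14/24 (Q = (-103 + √14)/(-134 + 110) = (-103 + √14)/(-24) = (-103 + √14)*(-1/24) = 103/24 - √14/24 ≈ 4.1358)
l(y, Y) = y + 81*Y
1/l(271, Q) = 1/(271 + 81*(103/24 - √14/24)) = 1/(271 + (2781/8 - 27*√14/8)) = 1/(4949/8 - 27*√14/8)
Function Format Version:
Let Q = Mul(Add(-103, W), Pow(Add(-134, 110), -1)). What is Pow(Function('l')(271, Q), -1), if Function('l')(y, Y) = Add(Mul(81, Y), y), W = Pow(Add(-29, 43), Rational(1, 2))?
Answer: Add(Rational(5656, 3497485), Mul(Rational(216, 24482395), Pow(14, Rational(1, 2)))) ≈ 0.0016502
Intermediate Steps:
W = Pow(14, Rational(1, 2)) ≈ 3.7417
Q = Add(Rational(103, 24), Mul(Rational(-1, 24), Pow(14, Rational(1, 2)))) (Q = Mul(Add(-103, Pow(14, Rational(1, 2))), Pow(Add(-134, 110), -1)) = Mul(Add(-103, Pow(14, Rational(1, 2))), Pow(-24, -1)) = Mul(Add(-103, Pow(14, Rational(1, 2))), Rational(-1, 24)) = Add(Rational(103, 24), Mul(Rational(-1, 24), Pow(14, Rational(1, 2)))) ≈ 4.1358)
Function('l')(y, Y) = Add(y, Mul(81, Y))
Pow(Function('l')(271, Q), -1) = Pow(Add(271, Mul(81, Add(Rational(103, 24), Mul(Rational(-1, 24), Pow(14, Rational(1, 2)))))), -1) = Pow(Add(271, Add(Rational(2781, 8), Mul(Rational(-27, 8), Pow(14, Rational(1, 2))))), -1) = Pow(Add(Rational(4949, 8), Mul(Rational(-27, 8), Pow(14, Rational(1, 2)))), -1)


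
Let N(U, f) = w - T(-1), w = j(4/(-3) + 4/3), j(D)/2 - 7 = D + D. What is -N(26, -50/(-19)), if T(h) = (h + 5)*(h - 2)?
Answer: -26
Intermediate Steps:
T(h) = (-2 + h)*(5 + h) (T(h) = (5 + h)*(-2 + h) = (-2 + h)*(5 + h))
j(D) = 14 + 4*D (j(D) = 14 + 2*(D + D) = 14 + 2*(2*D) = 14 + 4*D)
w = 14 (w = 14 + 4*(4/(-3) + 4/3) = 14 + 4*(4*(-1/3) + 4*(1/3)) = 14 + 4*(-4/3 + 4/3) = 14 + 4*0 = 14 + 0 = 14)
N(U, f) = 26 (N(U, f) = 14 - (-10 + (-1)**2 + 3*(-1)) = 14 - (-10 + 1 - 3) = 14 - 1*(-12) = 14 + 12 = 26)
-N(26, -50/(-19)) = -1*26 = -26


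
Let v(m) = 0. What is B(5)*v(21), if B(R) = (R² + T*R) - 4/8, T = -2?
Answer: 0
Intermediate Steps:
B(R) = -½ + R² - 2*R (B(R) = (R² - 2*R) - 4/8 = (R² - 2*R) - 4*⅛ = (R² - 2*R) - ½ = -½ + R² - 2*R)
B(5)*v(21) = (-½ + 5² - 2*5)*0 = (-½ + 25 - 10)*0 = (29/2)*0 = 0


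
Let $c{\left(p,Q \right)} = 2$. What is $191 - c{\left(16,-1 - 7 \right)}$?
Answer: $189$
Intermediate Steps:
$191 - c{\left(16,-1 - 7 \right)} = 191 - 2 = 189$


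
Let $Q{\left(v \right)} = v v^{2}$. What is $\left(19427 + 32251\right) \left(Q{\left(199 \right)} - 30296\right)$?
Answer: $405687958434$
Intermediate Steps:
$Q{\left(v \right)} = v^{3}$
$\left(19427 + 32251\right) \left(Q{\left(199 \right)} - 30296\right) = \left(19427 + 32251\right) \left(199^{3} - 30296\right) = 51678 \left(7880599 - 30296\right) = 51678 \cdot 7850303 = 405687958434$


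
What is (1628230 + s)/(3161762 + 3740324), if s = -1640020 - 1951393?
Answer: -1963183/6902086 ≈ -0.28443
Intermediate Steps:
s = -3591413
(1628230 + s)/(3161762 + 3740324) = (1628230 - 3591413)/(3161762 + 3740324) = -1963183/6902086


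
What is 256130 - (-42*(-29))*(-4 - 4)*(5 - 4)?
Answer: 265874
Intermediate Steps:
256130 - (-42*(-29))*(-4 - 4)*(5 - 4) = 256130 - 1218*(-8*1) = 256130 - 1218*(-8) = 256130 - 1*(-9744) = 256130 + 9744 = 265874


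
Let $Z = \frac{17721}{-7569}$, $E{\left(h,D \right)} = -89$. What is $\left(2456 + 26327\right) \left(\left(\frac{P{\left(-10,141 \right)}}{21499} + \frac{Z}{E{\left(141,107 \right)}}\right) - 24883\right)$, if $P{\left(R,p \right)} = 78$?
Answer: $- \frac{1152504253597251640}{1609178651} \approx -7.1621 \cdot 10^{8}$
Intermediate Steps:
$Z = - \frac{1969}{841}$ ($Z = 17721 \left(- \frac{1}{7569}\right) = - \frac{1969}{841} \approx -2.3413$)
$\left(2456 + 26327\right) \left(\left(\frac{P{\left(-10,141 \right)}}{21499} + \frac{Z}{E{\left(141,107 \right)}}\right) - 24883\right) = \left(2456 + 26327\right) \left(\left(\frac{78}{21499} - \frac{1969}{841 \left(-89\right)}\right) - 24883\right) = 28783 \left(\left(78 \cdot \frac{1}{21499} - - \frac{1969}{74849}\right) - 24883\right) = 28783 \left(\left(\frac{78}{21499} + \frac{1969}{74849}\right) - 24883\right) = 28783 \left(\frac{48169753}{1609178651} - 24883\right) = 28783 \left(- \frac{40041144203080}{1609178651}\right) = - \frac{1152504253597251640}{1609178651}$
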